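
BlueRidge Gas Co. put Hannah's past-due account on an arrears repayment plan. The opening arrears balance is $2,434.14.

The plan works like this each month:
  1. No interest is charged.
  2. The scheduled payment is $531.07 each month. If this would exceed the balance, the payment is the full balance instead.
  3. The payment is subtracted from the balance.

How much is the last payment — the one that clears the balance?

# | Opening | Payment | End bal
1 | $2,434.14 | $531.07 | $1,903.07
2 | $1,903.07 | $531.07 | $1,372.00
3 | $1,372.00 | $531.07 | $840.93
4 | $840.93 | $531.07 | $309.86
5 | $309.86 | $309.86 | $0.00

$309.86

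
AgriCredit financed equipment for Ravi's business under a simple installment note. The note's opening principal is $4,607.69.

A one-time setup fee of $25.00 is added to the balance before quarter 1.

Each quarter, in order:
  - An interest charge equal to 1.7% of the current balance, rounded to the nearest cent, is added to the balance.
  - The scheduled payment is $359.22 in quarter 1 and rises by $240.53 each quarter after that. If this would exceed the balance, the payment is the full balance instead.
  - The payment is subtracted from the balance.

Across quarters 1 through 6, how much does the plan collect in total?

Quarter 1: $4,632.69 +$78.76 interest = $4,711.45; pay $359.22 → $4,352.23
Quarter 2: $4,352.23 +$73.99 interest = $4,426.22; pay $599.75 → $3,826.47
Quarter 3: $3,826.47 +$65.05 interest = $3,891.52; pay $840.28 → $3,051.24
Quarter 4: $3,051.24 +$51.87 interest = $3,103.11; pay $1,080.81 → $2,022.30
Quarter 5: $2,022.30 +$34.38 interest = $2,056.68; pay $1,321.34 → $735.34
Quarter 6: $735.34 +$12.50 interest = $747.84; pay $747.84 → $0.00
Total paid: $4,949.24

$4,949.24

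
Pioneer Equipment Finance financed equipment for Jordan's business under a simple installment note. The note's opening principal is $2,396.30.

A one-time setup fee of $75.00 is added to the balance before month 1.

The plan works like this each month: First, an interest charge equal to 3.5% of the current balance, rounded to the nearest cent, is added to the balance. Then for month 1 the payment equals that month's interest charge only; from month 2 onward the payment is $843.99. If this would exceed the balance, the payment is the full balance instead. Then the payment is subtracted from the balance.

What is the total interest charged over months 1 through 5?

$269.66

Month 1: opening $2,471.30; interest $86.50 → $2,557.80; payment $86.50; balance $2,471.30
Month 2: opening $2,471.30; interest $86.50 → $2,557.80; payment $843.99; balance $1,713.81
Month 3: opening $1,713.81; interest $59.98 → $1,773.79; payment $843.99; balance $929.80
Month 4: opening $929.80; interest $32.54 → $962.34; payment $843.99; balance $118.35
Month 5: opening $118.35; interest $4.14 → $122.49; payment $122.49; balance $0.00
Total interest: $86.50 + $86.50 + $59.98 + $32.54 + $4.14 = $269.66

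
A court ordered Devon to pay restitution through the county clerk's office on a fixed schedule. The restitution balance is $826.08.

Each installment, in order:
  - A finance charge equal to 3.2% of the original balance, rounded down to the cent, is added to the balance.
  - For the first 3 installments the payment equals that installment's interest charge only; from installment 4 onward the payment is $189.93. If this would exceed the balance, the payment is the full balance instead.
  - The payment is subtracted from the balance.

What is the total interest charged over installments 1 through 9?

Installment 1: opening $826.08; interest $26.43 → $852.51; payment $26.43; balance $826.08
Installment 2: opening $826.08; interest $26.43 → $852.51; payment $26.43; balance $826.08
Installment 3: opening $826.08; interest $26.43 → $852.51; payment $26.43; balance $826.08
Installment 4: opening $826.08; interest $26.43 → $852.51; payment $189.93; balance $662.58
Installment 5: opening $662.58; interest $26.43 → $689.01; payment $189.93; balance $499.08
Installment 6: opening $499.08; interest $26.43 → $525.51; payment $189.93; balance $335.58
Installment 7: opening $335.58; interest $26.43 → $362.01; payment $189.93; balance $172.08
Installment 8: opening $172.08; interest $26.43 → $198.51; payment $189.93; balance $8.58
Installment 9: opening $8.58; interest $26.43 → $35.01; payment $35.01; balance $0.00
Total interest: $26.43 + $26.43 + $26.43 + $26.43 + $26.43 + $26.43 + $26.43 + $26.43 + $26.43 = $237.87

$237.87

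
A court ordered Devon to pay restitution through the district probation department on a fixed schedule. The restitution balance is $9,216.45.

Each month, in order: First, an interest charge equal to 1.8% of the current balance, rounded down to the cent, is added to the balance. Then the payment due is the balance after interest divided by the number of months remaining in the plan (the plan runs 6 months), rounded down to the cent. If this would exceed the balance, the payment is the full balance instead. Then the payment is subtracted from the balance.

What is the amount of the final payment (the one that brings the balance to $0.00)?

$1,709.60

# | Opening | Interest | Payment | End bal
1 | $9,216.45 | $165.89 | $1,563.72 | $7,818.62
2 | $7,818.62 | $140.73 | $1,591.87 | $6,367.48
3 | $6,367.48 | $114.61 | $1,620.52 | $4,861.57
4 | $4,861.57 | $87.50 | $1,649.69 | $3,299.38
5 | $3,299.38 | $59.38 | $1,679.38 | $1,679.38
6 | $1,679.38 | $30.22 | $1,709.60 | $0.00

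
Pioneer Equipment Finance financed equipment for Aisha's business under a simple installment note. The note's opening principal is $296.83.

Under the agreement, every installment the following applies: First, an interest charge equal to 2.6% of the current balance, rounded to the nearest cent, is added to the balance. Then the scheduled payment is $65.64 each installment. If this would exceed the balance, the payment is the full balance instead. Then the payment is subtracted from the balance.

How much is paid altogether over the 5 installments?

$319.96

Installment 1: opening $296.83; interest $7.72 → $304.55; payment $65.64; balance $238.91
Installment 2: opening $238.91; interest $6.21 → $245.12; payment $65.64; balance $179.48
Installment 3: opening $179.48; interest $4.67 → $184.15; payment $65.64; balance $118.51
Installment 4: opening $118.51; interest $3.08 → $121.59; payment $65.64; balance $55.95
Installment 5: opening $55.95; interest $1.45 → $57.40; payment $57.40; balance $0.00
Total paid: $319.96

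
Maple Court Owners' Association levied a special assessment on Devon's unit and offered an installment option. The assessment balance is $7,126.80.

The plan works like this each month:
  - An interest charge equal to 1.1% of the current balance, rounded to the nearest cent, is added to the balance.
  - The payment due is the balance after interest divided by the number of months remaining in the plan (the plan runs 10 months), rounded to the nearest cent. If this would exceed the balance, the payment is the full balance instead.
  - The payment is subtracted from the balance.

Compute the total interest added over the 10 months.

Month 1: $7,126.80 +$78.39 interest = $7,205.19; pay $720.52 → $6,484.67
Month 2: $6,484.67 +$71.33 interest = $6,556.00; pay $728.44 → $5,827.56
Month 3: $5,827.56 +$64.10 interest = $5,891.66; pay $736.46 → $5,155.20
Month 4: $5,155.20 +$56.71 interest = $5,211.91; pay $744.56 → $4,467.35
Month 5: $4,467.35 +$49.14 interest = $4,516.49; pay $752.75 → $3,763.74
Month 6: $3,763.74 +$41.40 interest = $3,805.14; pay $761.03 → $3,044.11
Month 7: $3,044.11 +$33.49 interest = $3,077.60; pay $769.40 → $2,308.20
Month 8: $2,308.20 +$25.39 interest = $2,333.59; pay $777.86 → $1,555.73
Month 9: $1,555.73 +$17.11 interest = $1,572.84; pay $786.42 → $786.42
Month 10: $786.42 +$8.65 interest = $795.07; pay $795.07 → $0.00
Total interest: $78.39 + $71.33 + $64.10 + $56.71 + $49.14 + $41.40 + $33.49 + $25.39 + $17.11 + $8.65 = $445.71

$445.71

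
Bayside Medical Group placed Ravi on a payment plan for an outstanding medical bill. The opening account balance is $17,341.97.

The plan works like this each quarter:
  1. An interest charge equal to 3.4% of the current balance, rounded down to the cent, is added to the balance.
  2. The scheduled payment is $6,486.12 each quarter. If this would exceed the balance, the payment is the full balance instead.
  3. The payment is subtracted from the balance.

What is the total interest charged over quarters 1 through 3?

$1,160.60

# | Opening | Interest | Payment | End bal
1 | $17,341.97 | $589.62 | $6,486.12 | $11,445.47
2 | $11,445.47 | $389.14 | $6,486.12 | $5,348.49
3 | $5,348.49 | $181.84 | $5,530.33 | $0.00
Total interest: $589.62 + $389.14 + $181.84 = $1,160.60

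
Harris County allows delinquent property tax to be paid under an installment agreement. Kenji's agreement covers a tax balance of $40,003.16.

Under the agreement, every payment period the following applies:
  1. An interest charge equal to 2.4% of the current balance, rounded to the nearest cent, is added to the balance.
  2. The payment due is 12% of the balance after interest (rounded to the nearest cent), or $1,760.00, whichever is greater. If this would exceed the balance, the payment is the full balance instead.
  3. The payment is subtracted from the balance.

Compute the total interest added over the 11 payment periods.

Payment period 1: opening $40,003.16; interest $960.08 → $40,963.24; payment $4,915.59; balance $36,047.65
Payment period 2: opening $36,047.65; interest $865.14 → $36,912.79; payment $4,429.53; balance $32,483.26
Payment period 3: opening $32,483.26; interest $779.60 → $33,262.86; payment $3,991.54; balance $29,271.32
Payment period 4: opening $29,271.32; interest $702.51 → $29,973.83; payment $3,596.86; balance $26,376.97
Payment period 5: opening $26,376.97; interest $633.05 → $27,010.02; payment $3,241.20; balance $23,768.82
Payment period 6: opening $23,768.82; interest $570.45 → $24,339.27; payment $2,920.71; balance $21,418.56
Payment period 7: opening $21,418.56; interest $514.05 → $21,932.61; payment $2,631.91; balance $19,300.70
Payment period 8: opening $19,300.70; interest $463.22 → $19,763.92; payment $2,371.67; balance $17,392.25
Payment period 9: opening $17,392.25; interest $417.41 → $17,809.66; payment $2,137.16; balance $15,672.50
Payment period 10: opening $15,672.50; interest $376.14 → $16,048.64; payment $1,925.84; balance $14,122.80
Payment period 11: opening $14,122.80; interest $338.95 → $14,461.75; payment $1,760.00; balance $12,701.75
Total interest: $960.08 + $865.14 + $779.60 + $702.51 + $633.05 + $570.45 + $514.05 + $463.22 + $417.41 + $376.14 + $338.95 = $6,620.60

$6,620.60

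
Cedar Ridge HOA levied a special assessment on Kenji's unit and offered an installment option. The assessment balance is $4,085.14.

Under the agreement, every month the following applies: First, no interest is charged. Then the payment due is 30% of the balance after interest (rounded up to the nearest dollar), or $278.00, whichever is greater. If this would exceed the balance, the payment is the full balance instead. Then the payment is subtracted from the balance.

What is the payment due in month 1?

# | Opening | Payment | End bal
1 | $4,085.14 | $1,226.00 | $2,859.14

$1,226.00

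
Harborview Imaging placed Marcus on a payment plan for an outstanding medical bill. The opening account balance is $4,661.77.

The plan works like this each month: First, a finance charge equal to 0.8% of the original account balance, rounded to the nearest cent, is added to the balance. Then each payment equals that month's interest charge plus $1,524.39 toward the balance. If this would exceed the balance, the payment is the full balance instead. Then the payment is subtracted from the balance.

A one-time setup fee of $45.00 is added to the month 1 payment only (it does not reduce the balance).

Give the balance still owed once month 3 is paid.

Month 1: $4,661.77 +$37.29 interest = $4,699.06; pay $1,561.68 (+ $45.00 fee) → $3,137.38
Month 2: $3,137.38 +$37.29 interest = $3,174.67; pay $1,561.68 → $1,612.99
Month 3: $1,612.99 +$37.29 interest = $1,650.28; pay $1,561.68 → $88.60

$88.60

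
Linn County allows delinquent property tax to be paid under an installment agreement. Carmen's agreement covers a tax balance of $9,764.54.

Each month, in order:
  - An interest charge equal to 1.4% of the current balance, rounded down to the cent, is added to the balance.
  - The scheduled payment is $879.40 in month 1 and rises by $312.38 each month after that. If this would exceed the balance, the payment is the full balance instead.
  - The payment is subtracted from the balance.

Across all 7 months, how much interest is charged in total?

$578.14

Month 1: opening $9,764.54; interest $136.70 → $9,901.24; payment $879.40; balance $9,021.84
Month 2: opening $9,021.84; interest $126.30 → $9,148.14; payment $1,191.78; balance $7,956.36
Month 3: opening $7,956.36; interest $111.38 → $8,067.74; payment $1,504.16; balance $6,563.58
Month 4: opening $6,563.58; interest $91.89 → $6,655.47; payment $1,816.54; balance $4,838.93
Month 5: opening $4,838.93; interest $67.74 → $4,906.67; payment $2,128.92; balance $2,777.75
Month 6: opening $2,777.75; interest $38.88 → $2,816.63; payment $2,441.30; balance $375.33
Month 7: opening $375.33; interest $5.25 → $380.58; payment $380.58; balance $0.00
Total interest: $136.70 + $126.30 + $111.38 + $91.89 + $67.74 + $38.88 + $5.25 = $578.14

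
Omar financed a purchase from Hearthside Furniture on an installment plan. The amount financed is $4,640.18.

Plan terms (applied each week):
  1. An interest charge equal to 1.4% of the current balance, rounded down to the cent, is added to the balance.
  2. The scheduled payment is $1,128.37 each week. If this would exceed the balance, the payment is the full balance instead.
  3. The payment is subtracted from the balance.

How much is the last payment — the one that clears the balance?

Week 1: $4,640.18 +$64.96 interest = $4,705.14; pay $1,128.37 → $3,576.77
Week 2: $3,576.77 +$50.07 interest = $3,626.84; pay $1,128.37 → $2,498.47
Week 3: $2,498.47 +$34.97 interest = $2,533.44; pay $1,128.37 → $1,405.07
Week 4: $1,405.07 +$19.67 interest = $1,424.74; pay $1,128.37 → $296.37
Week 5: $296.37 +$4.14 interest = $300.51; pay $300.51 → $0.00

$300.51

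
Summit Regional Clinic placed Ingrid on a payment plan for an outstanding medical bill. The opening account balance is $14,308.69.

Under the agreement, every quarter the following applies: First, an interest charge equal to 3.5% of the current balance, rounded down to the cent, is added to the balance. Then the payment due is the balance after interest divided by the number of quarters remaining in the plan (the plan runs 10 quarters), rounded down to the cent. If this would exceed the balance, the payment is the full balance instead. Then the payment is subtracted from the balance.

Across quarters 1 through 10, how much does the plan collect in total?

$17,373.54

Quarter 1: $14,308.69 +$500.80 interest = $14,809.49; pay $1,480.94 → $13,328.55
Quarter 2: $13,328.55 +$466.49 interest = $13,795.04; pay $1,532.78 → $12,262.26
Quarter 3: $12,262.26 +$429.17 interest = $12,691.43; pay $1,586.42 → $11,105.01
Quarter 4: $11,105.01 +$388.67 interest = $11,493.68; pay $1,641.95 → $9,851.73
Quarter 5: $9,851.73 +$344.81 interest = $10,196.54; pay $1,699.42 → $8,497.12
Quarter 6: $8,497.12 +$297.39 interest = $8,794.51; pay $1,758.90 → $7,035.61
Quarter 7: $7,035.61 +$246.24 interest = $7,281.85; pay $1,820.46 → $5,461.39
Quarter 8: $5,461.39 +$191.14 interest = $5,652.53; pay $1,884.17 → $3,768.36
Quarter 9: $3,768.36 +$131.89 interest = $3,900.25; pay $1,950.12 → $1,950.13
Quarter 10: $1,950.13 +$68.25 interest = $2,018.38; pay $2,018.38 → $0.00
Total paid: $17,373.54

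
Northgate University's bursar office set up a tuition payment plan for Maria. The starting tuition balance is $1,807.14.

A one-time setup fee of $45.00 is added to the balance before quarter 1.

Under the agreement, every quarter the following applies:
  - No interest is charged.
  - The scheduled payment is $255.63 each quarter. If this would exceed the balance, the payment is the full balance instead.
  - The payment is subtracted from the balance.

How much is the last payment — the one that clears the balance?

$62.73

Quarter 1: $1,852.14 − $255.63 → $1,596.51
Quarter 2: $1,596.51 − $255.63 → $1,340.88
Quarter 3: $1,340.88 − $255.63 → $1,085.25
Quarter 4: $1,085.25 − $255.63 → $829.62
Quarter 5: $829.62 − $255.63 → $573.99
Quarter 6: $573.99 − $255.63 → $318.36
Quarter 7: $318.36 − $255.63 → $62.73
Quarter 8: $62.73 − $62.73 → $0.00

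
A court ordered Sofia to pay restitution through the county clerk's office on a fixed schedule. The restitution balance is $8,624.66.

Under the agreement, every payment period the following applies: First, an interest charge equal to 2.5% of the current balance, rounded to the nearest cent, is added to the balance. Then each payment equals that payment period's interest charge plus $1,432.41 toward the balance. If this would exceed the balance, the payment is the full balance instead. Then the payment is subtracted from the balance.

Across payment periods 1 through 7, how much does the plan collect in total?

$9,381.99

Payment period 1: opening $8,624.66; interest $215.62 → $8,840.28; payment $1,648.03; balance $7,192.25
Payment period 2: opening $7,192.25; interest $179.81 → $7,372.06; payment $1,612.22; balance $5,759.84
Payment period 3: opening $5,759.84; interest $144.00 → $5,903.84; payment $1,576.41; balance $4,327.43
Payment period 4: opening $4,327.43; interest $108.19 → $4,435.62; payment $1,540.60; balance $2,895.02
Payment period 5: opening $2,895.02; interest $72.38 → $2,967.40; payment $1,504.79; balance $1,462.61
Payment period 6: opening $1,462.61; interest $36.57 → $1,499.18; payment $1,468.98; balance $30.20
Payment period 7: opening $30.20; interest $0.76 → $30.96; payment $30.96; balance $0.00
Total paid: $9,381.99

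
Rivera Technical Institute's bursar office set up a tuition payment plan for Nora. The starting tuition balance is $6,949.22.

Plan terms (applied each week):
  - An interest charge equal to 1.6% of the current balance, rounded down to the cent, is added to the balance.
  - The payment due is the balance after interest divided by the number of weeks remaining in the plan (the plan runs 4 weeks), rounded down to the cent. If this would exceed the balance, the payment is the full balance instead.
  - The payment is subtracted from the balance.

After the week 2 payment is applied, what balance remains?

Week 1: $6,949.22 +$111.18 interest = $7,060.40; pay $1,765.10 → $5,295.30
Week 2: $5,295.30 +$84.72 interest = $5,380.02; pay $1,793.34 → $3,586.68

$3,586.68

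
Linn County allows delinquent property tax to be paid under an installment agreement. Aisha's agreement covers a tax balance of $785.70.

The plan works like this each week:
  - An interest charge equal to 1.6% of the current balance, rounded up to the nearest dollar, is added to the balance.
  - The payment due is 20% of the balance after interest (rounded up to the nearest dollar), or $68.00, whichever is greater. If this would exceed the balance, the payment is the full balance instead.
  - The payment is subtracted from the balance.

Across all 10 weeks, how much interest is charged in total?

$61.00

Week 1: $785.70 +$13.00 interest = $798.70; pay $160.00 → $638.70
Week 2: $638.70 +$11.00 interest = $649.70; pay $130.00 → $519.70
Week 3: $519.70 +$9.00 interest = $528.70; pay $106.00 → $422.70
Week 4: $422.70 +$7.00 interest = $429.70; pay $86.00 → $343.70
Week 5: $343.70 +$6.00 interest = $349.70; pay $70.00 → $279.70
Week 6: $279.70 +$5.00 interest = $284.70; pay $68.00 → $216.70
Week 7: $216.70 +$4.00 interest = $220.70; pay $68.00 → $152.70
Week 8: $152.70 +$3.00 interest = $155.70; pay $68.00 → $87.70
Week 9: $87.70 +$2.00 interest = $89.70; pay $68.00 → $21.70
Week 10: $21.70 +$1.00 interest = $22.70; pay $22.70 → $0.00
Total interest: $13.00 + $11.00 + $9.00 + $7.00 + $6.00 + $5.00 + $4.00 + $3.00 + $2.00 + $1.00 = $61.00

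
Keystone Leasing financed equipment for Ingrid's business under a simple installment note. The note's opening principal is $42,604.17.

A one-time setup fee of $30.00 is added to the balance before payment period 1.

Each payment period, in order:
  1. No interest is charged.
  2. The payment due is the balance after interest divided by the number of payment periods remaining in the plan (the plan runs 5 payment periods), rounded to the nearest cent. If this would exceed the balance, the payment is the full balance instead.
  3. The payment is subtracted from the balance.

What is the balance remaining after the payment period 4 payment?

Payment period 1: opening $42,634.17; payment $8,526.83; balance $34,107.34
Payment period 2: opening $34,107.34; payment $8,526.84; balance $25,580.50
Payment period 3: opening $25,580.50; payment $8,526.83; balance $17,053.67
Payment period 4: opening $17,053.67; payment $8,526.84; balance $8,526.83

$8,526.83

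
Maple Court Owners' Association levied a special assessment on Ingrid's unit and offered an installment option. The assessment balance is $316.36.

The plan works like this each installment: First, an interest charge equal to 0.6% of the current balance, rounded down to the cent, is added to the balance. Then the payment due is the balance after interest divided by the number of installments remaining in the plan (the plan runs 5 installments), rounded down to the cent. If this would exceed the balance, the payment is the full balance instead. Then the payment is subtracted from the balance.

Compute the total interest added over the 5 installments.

$5.71

# | Opening | Interest | Payment | End bal
1 | $316.36 | $1.89 | $63.65 | $254.60
2 | $254.60 | $1.52 | $64.03 | $192.09
3 | $192.09 | $1.15 | $64.41 | $128.83
4 | $128.83 | $0.77 | $64.80 | $64.80
5 | $64.80 | $0.38 | $65.18 | $0.00
Total interest: $1.89 + $1.52 + $1.15 + $0.77 + $0.38 = $5.71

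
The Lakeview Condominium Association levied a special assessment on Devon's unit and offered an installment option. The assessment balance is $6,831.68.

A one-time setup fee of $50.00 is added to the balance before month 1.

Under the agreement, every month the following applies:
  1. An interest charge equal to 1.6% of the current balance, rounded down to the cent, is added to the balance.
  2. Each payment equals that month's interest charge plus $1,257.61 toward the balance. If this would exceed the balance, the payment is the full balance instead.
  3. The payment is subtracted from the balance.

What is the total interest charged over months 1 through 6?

Month 1: $6,881.68 +$110.10 interest = $6,991.78; pay $1,367.71 → $5,624.07
Month 2: $5,624.07 +$89.98 interest = $5,714.05; pay $1,347.59 → $4,366.46
Month 3: $4,366.46 +$69.86 interest = $4,436.32; pay $1,327.47 → $3,108.85
Month 4: $3,108.85 +$49.74 interest = $3,158.59; pay $1,307.35 → $1,851.24
Month 5: $1,851.24 +$29.61 interest = $1,880.85; pay $1,287.22 → $593.63
Month 6: $593.63 +$9.49 interest = $603.12; pay $603.12 → $0.00
Total interest: $110.10 + $89.98 + $69.86 + $49.74 + $29.61 + $9.49 = $358.78

$358.78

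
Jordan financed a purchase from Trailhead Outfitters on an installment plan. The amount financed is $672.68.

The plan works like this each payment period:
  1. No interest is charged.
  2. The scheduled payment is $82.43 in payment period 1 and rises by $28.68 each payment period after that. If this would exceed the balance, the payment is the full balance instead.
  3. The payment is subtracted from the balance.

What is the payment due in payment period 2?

Payment period 1: $672.68 − $82.43 → $590.25
Payment period 2: $590.25 − $111.11 → $479.14

$111.11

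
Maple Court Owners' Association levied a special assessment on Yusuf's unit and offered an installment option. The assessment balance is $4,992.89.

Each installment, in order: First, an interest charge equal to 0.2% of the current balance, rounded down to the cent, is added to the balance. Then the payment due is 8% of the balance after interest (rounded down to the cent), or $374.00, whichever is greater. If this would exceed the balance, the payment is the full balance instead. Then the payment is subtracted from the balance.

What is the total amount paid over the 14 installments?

Installment 1: opening $4,992.89; interest $9.98 → $5,002.87; payment $400.22; balance $4,602.65
Installment 2: opening $4,602.65; interest $9.20 → $4,611.85; payment $374.00; balance $4,237.85
Installment 3: opening $4,237.85; interest $8.47 → $4,246.32; payment $374.00; balance $3,872.32
Installment 4: opening $3,872.32; interest $7.74 → $3,880.06; payment $374.00; balance $3,506.06
Installment 5: opening $3,506.06; interest $7.01 → $3,513.07; payment $374.00; balance $3,139.07
Installment 6: opening $3,139.07; interest $6.27 → $3,145.34; payment $374.00; balance $2,771.34
Installment 7: opening $2,771.34; interest $5.54 → $2,776.88; payment $374.00; balance $2,402.88
Installment 8: opening $2,402.88; interest $4.80 → $2,407.68; payment $374.00; balance $2,033.68
Installment 9: opening $2,033.68; interest $4.06 → $2,037.74; payment $374.00; balance $1,663.74
Installment 10: opening $1,663.74; interest $3.32 → $1,667.06; payment $374.00; balance $1,293.06
Installment 11: opening $1,293.06; interest $2.58 → $1,295.64; payment $374.00; balance $921.64
Installment 12: opening $921.64; interest $1.84 → $923.48; payment $374.00; balance $549.48
Installment 13: opening $549.48; interest $1.09 → $550.57; payment $374.00; balance $176.57
Installment 14: opening $176.57; interest $0.35 → $176.92; payment $176.92; balance $0.00
Total paid: $5,065.14

$5,065.14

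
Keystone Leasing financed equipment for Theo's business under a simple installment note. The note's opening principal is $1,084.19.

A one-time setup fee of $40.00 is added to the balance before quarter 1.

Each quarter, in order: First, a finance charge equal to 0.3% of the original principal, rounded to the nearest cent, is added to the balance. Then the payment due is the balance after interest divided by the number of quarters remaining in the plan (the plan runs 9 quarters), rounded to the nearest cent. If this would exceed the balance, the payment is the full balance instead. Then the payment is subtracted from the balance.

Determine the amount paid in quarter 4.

# | Opening | Interest | Payment | End bal
1 | $1,124.19 | $3.25 | $125.27 | $1,002.17
2 | $1,002.17 | $3.25 | $125.68 | $879.74
3 | $879.74 | $3.25 | $126.14 | $756.85
4 | $756.85 | $3.25 | $126.68 | $633.42

$126.68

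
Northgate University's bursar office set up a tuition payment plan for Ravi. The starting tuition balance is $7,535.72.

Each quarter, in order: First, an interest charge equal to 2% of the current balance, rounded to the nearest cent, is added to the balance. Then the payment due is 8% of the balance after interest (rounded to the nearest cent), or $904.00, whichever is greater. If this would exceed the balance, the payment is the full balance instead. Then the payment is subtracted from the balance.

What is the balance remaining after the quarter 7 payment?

$1,935.58

Quarter 1: opening $7,535.72; interest $150.71 → $7,686.43; payment $904.00; balance $6,782.43
Quarter 2: opening $6,782.43; interest $135.65 → $6,918.08; payment $904.00; balance $6,014.08
Quarter 3: opening $6,014.08; interest $120.28 → $6,134.36; payment $904.00; balance $5,230.36
Quarter 4: opening $5,230.36; interest $104.61 → $5,334.97; payment $904.00; balance $4,430.97
Quarter 5: opening $4,430.97; interest $88.62 → $4,519.59; payment $904.00; balance $3,615.59
Quarter 6: opening $3,615.59; interest $72.31 → $3,687.90; payment $904.00; balance $2,783.90
Quarter 7: opening $2,783.90; interest $55.68 → $2,839.58; payment $904.00; balance $1,935.58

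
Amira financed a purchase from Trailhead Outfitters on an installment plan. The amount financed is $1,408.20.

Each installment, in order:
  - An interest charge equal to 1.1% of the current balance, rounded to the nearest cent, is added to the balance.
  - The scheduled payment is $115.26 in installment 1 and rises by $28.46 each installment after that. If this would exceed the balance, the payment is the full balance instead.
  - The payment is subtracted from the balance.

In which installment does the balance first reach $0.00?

Installment 1: $1,408.20 +$15.49 interest = $1,423.69; pay $115.26 → $1,308.43
Installment 2: $1,308.43 +$14.39 interest = $1,322.82; pay $143.72 → $1,179.10
Installment 3: $1,179.10 +$12.97 interest = $1,192.07; pay $172.18 → $1,019.89
Installment 4: $1,019.89 +$11.22 interest = $1,031.11; pay $200.64 → $830.47
Installment 5: $830.47 +$9.14 interest = $839.61; pay $229.10 → $610.51
Installment 6: $610.51 +$6.72 interest = $617.23; pay $257.56 → $359.67
Installment 7: $359.67 +$3.96 interest = $363.63; pay $286.02 → $77.61
Installment 8: $77.61 +$0.85 interest = $78.46; pay $78.46 → $0.00
Balance reaches $0.00 in installment 8.

8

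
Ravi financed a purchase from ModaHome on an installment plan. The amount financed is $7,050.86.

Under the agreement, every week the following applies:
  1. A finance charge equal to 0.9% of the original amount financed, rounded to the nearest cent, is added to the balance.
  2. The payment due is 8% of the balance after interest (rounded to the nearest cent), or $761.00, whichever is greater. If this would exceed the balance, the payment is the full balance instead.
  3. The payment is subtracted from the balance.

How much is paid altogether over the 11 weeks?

$7,748.92

Week 1: opening $7,050.86; interest $63.46 → $7,114.32; payment $761.00; balance $6,353.32
Week 2: opening $6,353.32; interest $63.46 → $6,416.78; payment $761.00; balance $5,655.78
Week 3: opening $5,655.78; interest $63.46 → $5,719.24; payment $761.00; balance $4,958.24
Week 4: opening $4,958.24; interest $63.46 → $5,021.70; payment $761.00; balance $4,260.70
Week 5: opening $4,260.70; interest $63.46 → $4,324.16; payment $761.00; balance $3,563.16
Week 6: opening $3,563.16; interest $63.46 → $3,626.62; payment $761.00; balance $2,865.62
Week 7: opening $2,865.62; interest $63.46 → $2,929.08; payment $761.00; balance $2,168.08
Week 8: opening $2,168.08; interest $63.46 → $2,231.54; payment $761.00; balance $1,470.54
Week 9: opening $1,470.54; interest $63.46 → $1,534.00; payment $761.00; balance $773.00
Week 10: opening $773.00; interest $63.46 → $836.46; payment $761.00; balance $75.46
Week 11: opening $75.46; interest $63.46 → $138.92; payment $138.92; balance $0.00
Total paid: $7,748.92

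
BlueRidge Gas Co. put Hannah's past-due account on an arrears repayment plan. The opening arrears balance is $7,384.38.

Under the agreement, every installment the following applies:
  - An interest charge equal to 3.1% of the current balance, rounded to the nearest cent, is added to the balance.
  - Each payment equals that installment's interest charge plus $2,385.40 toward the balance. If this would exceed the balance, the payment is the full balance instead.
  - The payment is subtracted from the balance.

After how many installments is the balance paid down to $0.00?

4

Installment 1: opening $7,384.38; interest $228.92 → $7,613.30; payment $2,614.32; balance $4,998.98
Installment 2: opening $4,998.98; interest $154.97 → $5,153.95; payment $2,540.37; balance $2,613.58
Installment 3: opening $2,613.58; interest $81.02 → $2,694.60; payment $2,466.42; balance $228.18
Installment 4: opening $228.18; interest $7.07 → $235.25; payment $235.25; balance $0.00
Balance reaches $0.00 in installment 4.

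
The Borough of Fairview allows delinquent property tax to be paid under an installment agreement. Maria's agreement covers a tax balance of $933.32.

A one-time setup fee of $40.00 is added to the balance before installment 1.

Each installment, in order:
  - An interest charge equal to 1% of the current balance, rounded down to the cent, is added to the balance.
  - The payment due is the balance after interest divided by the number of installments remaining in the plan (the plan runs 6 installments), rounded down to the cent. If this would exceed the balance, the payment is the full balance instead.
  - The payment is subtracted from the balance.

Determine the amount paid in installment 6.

$172.19

Installment 1: $973.32 +$9.73 interest = $983.05; pay $163.84 → $819.21
Installment 2: $819.21 +$8.19 interest = $827.40; pay $165.48 → $661.92
Installment 3: $661.92 +$6.61 interest = $668.53; pay $167.13 → $501.40
Installment 4: $501.40 +$5.01 interest = $506.41; pay $168.80 → $337.61
Installment 5: $337.61 +$3.37 interest = $340.98; pay $170.49 → $170.49
Installment 6: $170.49 +$1.70 interest = $172.19; pay $172.19 → $0.00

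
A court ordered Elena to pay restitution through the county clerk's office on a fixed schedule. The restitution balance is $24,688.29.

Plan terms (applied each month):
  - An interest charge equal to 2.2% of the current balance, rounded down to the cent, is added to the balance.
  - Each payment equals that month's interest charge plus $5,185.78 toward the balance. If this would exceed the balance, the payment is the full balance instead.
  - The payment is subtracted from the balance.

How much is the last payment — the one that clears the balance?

$4,031.96

Month 1: $24,688.29 +$543.14 interest = $25,231.43; pay $5,728.92 → $19,502.51
Month 2: $19,502.51 +$429.05 interest = $19,931.56; pay $5,614.83 → $14,316.73
Month 3: $14,316.73 +$314.96 interest = $14,631.69; pay $5,500.74 → $9,130.95
Month 4: $9,130.95 +$200.88 interest = $9,331.83; pay $5,386.66 → $3,945.17
Month 5: $3,945.17 +$86.79 interest = $4,031.96; pay $4,031.96 → $0.00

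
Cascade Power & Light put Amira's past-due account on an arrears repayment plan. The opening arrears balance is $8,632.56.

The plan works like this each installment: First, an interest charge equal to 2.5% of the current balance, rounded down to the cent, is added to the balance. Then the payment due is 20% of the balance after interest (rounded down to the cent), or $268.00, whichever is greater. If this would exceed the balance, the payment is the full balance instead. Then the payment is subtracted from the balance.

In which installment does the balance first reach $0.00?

Installment 1: opening $8,632.56; interest $215.81 → $8,848.37; payment $1,769.67; balance $7,078.70
Installment 2: opening $7,078.70; interest $176.96 → $7,255.66; payment $1,451.13; balance $5,804.53
Installment 3: opening $5,804.53; interest $145.11 → $5,949.64; payment $1,189.92; balance $4,759.72
Installment 4: opening $4,759.72; interest $118.99 → $4,878.71; payment $975.74; balance $3,902.97
Installment 5: opening $3,902.97; interest $97.57 → $4,000.54; payment $800.10; balance $3,200.44
Installment 6: opening $3,200.44; interest $80.01 → $3,280.45; payment $656.09; balance $2,624.36
Installment 7: opening $2,624.36; interest $65.60 → $2,689.96; payment $537.99; balance $2,151.97
Installment 8: opening $2,151.97; interest $53.79 → $2,205.76; payment $441.15; balance $1,764.61
Installment 9: opening $1,764.61; interest $44.11 → $1,808.72; payment $361.74; balance $1,446.98
Installment 10: opening $1,446.98; interest $36.17 → $1,483.15; payment $296.63; balance $1,186.52
Installment 11: opening $1,186.52; interest $29.66 → $1,216.18; payment $268.00; balance $948.18
Installment 12: opening $948.18; interest $23.70 → $971.88; payment $268.00; balance $703.88
Installment 13: opening $703.88; interest $17.59 → $721.47; payment $268.00; balance $453.47
Installment 14: opening $453.47; interest $11.33 → $464.80; payment $268.00; balance $196.80
Installment 15: opening $196.80; interest $4.92 → $201.72; payment $201.72; balance $0.00
Balance reaches $0.00 in installment 15.

15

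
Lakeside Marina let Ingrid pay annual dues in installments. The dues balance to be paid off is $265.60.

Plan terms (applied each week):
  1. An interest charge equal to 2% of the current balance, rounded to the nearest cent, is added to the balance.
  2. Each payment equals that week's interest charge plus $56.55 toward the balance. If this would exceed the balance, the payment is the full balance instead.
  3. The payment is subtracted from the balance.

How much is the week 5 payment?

# | Opening | Interest | Payment | End bal
1 | $265.60 | $5.31 | $61.86 | $209.05
2 | $209.05 | $4.18 | $60.73 | $152.50
3 | $152.50 | $3.05 | $59.60 | $95.95
4 | $95.95 | $1.92 | $58.47 | $39.40
5 | $39.40 | $0.79 | $40.19 | $0.00

$40.19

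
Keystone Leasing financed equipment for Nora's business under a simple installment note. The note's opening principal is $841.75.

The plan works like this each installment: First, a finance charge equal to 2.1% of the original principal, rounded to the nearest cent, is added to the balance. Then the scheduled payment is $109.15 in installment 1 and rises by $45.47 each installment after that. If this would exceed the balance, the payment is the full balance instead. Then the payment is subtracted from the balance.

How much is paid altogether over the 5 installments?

$930.15

Installment 1: opening $841.75; interest $17.68 → $859.43; payment $109.15; balance $750.28
Installment 2: opening $750.28; interest $17.68 → $767.96; payment $154.62; balance $613.34
Installment 3: opening $613.34; interest $17.68 → $631.02; payment $200.09; balance $430.93
Installment 4: opening $430.93; interest $17.68 → $448.61; payment $245.56; balance $203.05
Installment 5: opening $203.05; interest $17.68 → $220.73; payment $220.73; balance $0.00
Total paid: $930.15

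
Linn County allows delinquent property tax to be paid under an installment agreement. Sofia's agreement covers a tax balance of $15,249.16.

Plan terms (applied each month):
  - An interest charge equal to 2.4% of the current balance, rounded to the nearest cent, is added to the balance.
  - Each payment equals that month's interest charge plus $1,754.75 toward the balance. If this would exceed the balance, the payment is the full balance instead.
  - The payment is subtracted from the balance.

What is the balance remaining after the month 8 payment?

Month 1: opening $15,249.16; interest $365.98 → $15,615.14; payment $2,120.73; balance $13,494.41
Month 2: opening $13,494.41; interest $323.87 → $13,818.28; payment $2,078.62; balance $11,739.66
Month 3: opening $11,739.66; interest $281.75 → $12,021.41; payment $2,036.50; balance $9,984.91
Month 4: opening $9,984.91; interest $239.64 → $10,224.55; payment $1,994.39; balance $8,230.16
Month 5: opening $8,230.16; interest $197.52 → $8,427.68; payment $1,952.27; balance $6,475.41
Month 6: opening $6,475.41; interest $155.41 → $6,630.82; payment $1,910.16; balance $4,720.66
Month 7: opening $4,720.66; interest $113.30 → $4,833.96; payment $1,868.05; balance $2,965.91
Month 8: opening $2,965.91; interest $71.18 → $3,037.09; payment $1,825.93; balance $1,211.16

$1,211.16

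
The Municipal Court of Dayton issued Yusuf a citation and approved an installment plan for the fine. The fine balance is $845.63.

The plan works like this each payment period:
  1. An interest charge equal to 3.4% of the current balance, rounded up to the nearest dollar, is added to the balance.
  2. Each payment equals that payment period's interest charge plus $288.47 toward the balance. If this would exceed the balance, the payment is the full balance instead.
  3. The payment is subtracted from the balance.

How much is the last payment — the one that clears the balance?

$278.69

Payment period 1: opening $845.63; interest $29.00 → $874.63; payment $317.47; balance $557.16
Payment period 2: opening $557.16; interest $19.00 → $576.16; payment $307.47; balance $268.69
Payment period 3: opening $268.69; interest $10.00 → $278.69; payment $278.69; balance $0.00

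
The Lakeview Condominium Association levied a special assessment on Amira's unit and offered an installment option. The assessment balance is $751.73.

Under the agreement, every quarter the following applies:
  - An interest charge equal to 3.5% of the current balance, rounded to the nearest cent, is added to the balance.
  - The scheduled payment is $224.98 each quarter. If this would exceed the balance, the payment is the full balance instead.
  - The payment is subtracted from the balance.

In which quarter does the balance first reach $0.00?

4

# | Opening | Interest | Payment | End bal
1 | $751.73 | $26.31 | $224.98 | $553.06
2 | $553.06 | $19.36 | $224.98 | $347.44
3 | $347.44 | $12.16 | $224.98 | $134.62
4 | $134.62 | $4.71 | $139.33 | $0.00
Balance reaches $0.00 in quarter 4.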